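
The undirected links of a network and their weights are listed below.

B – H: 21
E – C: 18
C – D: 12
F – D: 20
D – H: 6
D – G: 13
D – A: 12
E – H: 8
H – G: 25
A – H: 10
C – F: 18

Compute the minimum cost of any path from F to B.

47

Running Dijkstra from F:
F: 0
C: 18  (via F)
D: 20  (via F)
H: 26  (via D)
A: 32  (via D)
G: 33  (via D)
E: 34  (via H)
B: 47  (via H)
Shortest route: F → D → H → B = 47.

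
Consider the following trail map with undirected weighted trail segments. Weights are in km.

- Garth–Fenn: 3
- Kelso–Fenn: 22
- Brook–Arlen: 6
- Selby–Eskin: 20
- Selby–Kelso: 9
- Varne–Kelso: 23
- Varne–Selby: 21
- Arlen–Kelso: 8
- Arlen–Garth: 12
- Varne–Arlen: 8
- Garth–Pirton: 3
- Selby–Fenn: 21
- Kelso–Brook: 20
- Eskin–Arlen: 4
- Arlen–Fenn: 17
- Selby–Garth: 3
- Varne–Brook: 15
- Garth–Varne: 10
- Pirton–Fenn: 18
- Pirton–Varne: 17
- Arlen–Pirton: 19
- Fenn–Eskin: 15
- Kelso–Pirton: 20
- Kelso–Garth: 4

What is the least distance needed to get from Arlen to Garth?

12 km

Shortest distances from Arlen:
Arlen: 0
Eskin: 4  (via Arlen)
Brook: 6  (via Arlen)
Varne: 8  (via Arlen)
Kelso: 8  (via Arlen)
Garth: 12  (via Arlen)
Shortest route: Arlen → Garth = 12 km.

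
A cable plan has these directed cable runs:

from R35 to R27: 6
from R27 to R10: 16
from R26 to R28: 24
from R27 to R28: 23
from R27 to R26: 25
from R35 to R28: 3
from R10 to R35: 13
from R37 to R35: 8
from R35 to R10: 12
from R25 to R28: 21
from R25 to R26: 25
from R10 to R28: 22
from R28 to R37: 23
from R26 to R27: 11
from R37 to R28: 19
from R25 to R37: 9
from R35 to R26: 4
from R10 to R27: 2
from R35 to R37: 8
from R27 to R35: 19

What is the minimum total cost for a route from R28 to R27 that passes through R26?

46

Best R28 to R26: R28–R37–R35–R26 costing 35
Shortest R26→R27: R26–R27 = 11
Total via R26: 35 + 11 = 46.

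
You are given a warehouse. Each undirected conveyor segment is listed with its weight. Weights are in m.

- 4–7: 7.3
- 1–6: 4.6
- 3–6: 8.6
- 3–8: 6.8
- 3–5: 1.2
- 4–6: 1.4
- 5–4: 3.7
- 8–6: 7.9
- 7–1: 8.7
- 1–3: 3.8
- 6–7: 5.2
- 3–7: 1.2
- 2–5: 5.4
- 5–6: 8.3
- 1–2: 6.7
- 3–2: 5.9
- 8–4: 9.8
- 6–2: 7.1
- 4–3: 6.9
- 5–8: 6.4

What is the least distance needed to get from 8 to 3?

6.8 m

Candidate routes:
8 → 5 → 3: 6.4+1.2 = 7.6
8 → 6 → 4 → 5 → 3: 7.9+1.4+3.7+1.2 = 14.2
8 → 3: 6.8 = 6.8
Cheapest is 8 → 3 at 6.8 m.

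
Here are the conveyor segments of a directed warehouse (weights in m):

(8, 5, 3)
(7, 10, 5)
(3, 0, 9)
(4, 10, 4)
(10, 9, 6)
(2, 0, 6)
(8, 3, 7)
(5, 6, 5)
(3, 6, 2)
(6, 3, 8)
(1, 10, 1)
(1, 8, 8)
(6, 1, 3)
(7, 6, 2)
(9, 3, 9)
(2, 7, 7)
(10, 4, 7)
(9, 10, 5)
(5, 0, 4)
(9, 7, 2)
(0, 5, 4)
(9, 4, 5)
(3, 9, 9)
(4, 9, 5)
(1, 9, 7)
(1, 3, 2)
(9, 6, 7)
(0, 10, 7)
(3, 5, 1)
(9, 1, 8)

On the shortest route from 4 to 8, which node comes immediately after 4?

9

Compare a few routes:
4 - 9 - 7 - 6 - 1 - 8: 5+2+2+3+8 = 20
4 - 9 - 1 - 8: 5+8+8 = 21
The minimum is 20 m via 4 - 9 - 7 - 6 - 1 - 8.
So from 4 the first move is to 9.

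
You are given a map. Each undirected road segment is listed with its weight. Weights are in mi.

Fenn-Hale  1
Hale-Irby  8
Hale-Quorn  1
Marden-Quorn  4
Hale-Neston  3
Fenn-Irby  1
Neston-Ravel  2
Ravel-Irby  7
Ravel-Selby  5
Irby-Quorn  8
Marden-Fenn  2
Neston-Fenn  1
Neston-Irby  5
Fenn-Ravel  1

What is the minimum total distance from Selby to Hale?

7 mi

Settle nodes by increasing distance from Selby:
Selby: 0
Ravel: 5  (via Selby)
Fenn: 6  (via Ravel)
Irby: 7  (via Fenn)
Hale: 7  (via Fenn)
Shortest route: Selby–Ravel–Fenn–Hale = 7 mi.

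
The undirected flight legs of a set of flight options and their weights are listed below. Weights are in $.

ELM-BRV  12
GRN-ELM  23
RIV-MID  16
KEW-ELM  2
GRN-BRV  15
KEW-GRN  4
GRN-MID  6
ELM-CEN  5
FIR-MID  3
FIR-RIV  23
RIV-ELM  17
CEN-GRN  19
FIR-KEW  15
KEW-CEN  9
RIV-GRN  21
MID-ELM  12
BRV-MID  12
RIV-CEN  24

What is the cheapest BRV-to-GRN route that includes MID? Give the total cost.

Best BRV to MID: BRV → MID costing 12
Shortest MID→GRN: MID → GRN = 6
Total via MID: 12 + 6 = $18.

$18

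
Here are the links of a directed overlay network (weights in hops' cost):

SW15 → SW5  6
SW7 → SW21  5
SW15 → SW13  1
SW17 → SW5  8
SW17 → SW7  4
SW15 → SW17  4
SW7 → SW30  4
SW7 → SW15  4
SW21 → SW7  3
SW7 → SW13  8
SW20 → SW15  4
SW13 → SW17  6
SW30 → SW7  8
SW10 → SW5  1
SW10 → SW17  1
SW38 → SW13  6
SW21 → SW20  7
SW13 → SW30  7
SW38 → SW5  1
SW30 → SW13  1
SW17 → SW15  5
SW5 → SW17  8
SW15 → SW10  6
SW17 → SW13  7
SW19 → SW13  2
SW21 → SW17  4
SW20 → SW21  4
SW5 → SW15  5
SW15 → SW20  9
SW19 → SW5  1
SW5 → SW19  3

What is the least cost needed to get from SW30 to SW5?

15 hops' cost

Settle nodes by increasing distance from SW30:
SW30: 0
SW13: 1  (via SW30)
SW17: 7  (via SW13)
SW7: 8  (via SW30)
SW15: 12  (via SW17)
SW21: 13  (via SW7)
SW5: 15  (via SW17)
Shortest route: SW30 → SW13 → SW17 → SW5 = 15 hops' cost.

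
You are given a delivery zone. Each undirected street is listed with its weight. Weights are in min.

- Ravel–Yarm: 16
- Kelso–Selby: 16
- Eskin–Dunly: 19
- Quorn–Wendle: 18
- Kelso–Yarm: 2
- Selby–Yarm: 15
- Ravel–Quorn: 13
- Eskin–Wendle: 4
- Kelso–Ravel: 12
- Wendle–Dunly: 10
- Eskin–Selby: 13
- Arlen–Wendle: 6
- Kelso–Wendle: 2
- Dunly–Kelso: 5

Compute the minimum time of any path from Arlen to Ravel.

20 min

Settle nodes by increasing distance from Arlen:
Arlen: 0
Wendle: 6  (via Arlen)
Kelso: 8  (via Wendle)
Eskin: 10  (via Wendle)
Yarm: 10  (via Kelso)
Dunly: 13  (via Kelso)
Ravel: 20  (via Kelso)
Shortest route: Arlen → Wendle → Kelso → Ravel = 20 min.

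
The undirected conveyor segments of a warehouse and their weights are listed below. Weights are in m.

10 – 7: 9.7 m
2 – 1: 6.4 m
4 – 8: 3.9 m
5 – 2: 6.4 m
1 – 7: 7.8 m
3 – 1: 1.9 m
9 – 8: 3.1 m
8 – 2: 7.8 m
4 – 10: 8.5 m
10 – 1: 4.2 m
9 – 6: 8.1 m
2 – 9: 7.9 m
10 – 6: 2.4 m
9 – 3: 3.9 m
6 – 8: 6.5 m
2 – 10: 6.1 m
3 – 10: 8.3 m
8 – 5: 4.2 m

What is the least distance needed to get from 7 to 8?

16.7 m

Running Dijkstra from 7:
7: 0
1: 7.8  (via 7)
3: 9.7  (via 1)
10: 9.7  (via 7)
6: 12.1  (via 10)
9: 13.6  (via 3)
2: 14.2  (via 1)
8: 16.7  (via 9)
Shortest route: 7–1–3–9–8 = 16.7 m.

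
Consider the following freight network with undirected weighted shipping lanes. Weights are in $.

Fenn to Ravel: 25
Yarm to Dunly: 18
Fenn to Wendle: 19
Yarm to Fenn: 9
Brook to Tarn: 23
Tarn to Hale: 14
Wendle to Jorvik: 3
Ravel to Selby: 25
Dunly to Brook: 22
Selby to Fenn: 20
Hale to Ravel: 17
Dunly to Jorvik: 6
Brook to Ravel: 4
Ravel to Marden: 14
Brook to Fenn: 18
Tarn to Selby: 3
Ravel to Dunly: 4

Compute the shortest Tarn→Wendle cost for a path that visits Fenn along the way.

$42

Best Tarn to Fenn: Tarn → Selby → Fenn costing 23
Best Fenn to Wendle: Fenn → Wendle costing 19
Total via Fenn: 23 + 19 = $42.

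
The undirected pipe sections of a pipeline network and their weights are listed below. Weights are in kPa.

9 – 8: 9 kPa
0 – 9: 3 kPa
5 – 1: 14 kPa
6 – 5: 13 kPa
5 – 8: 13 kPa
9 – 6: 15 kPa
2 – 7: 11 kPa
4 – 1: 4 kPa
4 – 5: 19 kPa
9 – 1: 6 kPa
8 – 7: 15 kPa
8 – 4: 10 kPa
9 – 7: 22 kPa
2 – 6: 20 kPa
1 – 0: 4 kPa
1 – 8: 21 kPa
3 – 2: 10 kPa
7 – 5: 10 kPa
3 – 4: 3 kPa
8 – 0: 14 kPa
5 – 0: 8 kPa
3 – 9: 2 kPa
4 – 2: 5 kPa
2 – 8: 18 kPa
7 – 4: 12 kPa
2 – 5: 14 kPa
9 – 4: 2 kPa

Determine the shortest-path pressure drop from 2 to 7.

11 kPa

Shortest distances from 2:
2: 0
4: 5  (via 2)
9: 7  (via 4)
3: 8  (via 4)
1: 9  (via 4)
0: 10  (via 9)
7: 11  (via 2)
Shortest route: 2–7 = 11 kPa.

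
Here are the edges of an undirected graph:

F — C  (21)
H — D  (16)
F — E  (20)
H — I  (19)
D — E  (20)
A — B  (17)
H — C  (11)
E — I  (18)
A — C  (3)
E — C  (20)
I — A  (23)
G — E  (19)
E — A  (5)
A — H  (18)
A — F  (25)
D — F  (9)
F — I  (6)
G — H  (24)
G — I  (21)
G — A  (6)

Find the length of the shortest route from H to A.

14

Compare a few routes:
H–G–A: 24+6 = 30
H–A: 18 = 18
H–C–A: 11+3 = 14
The minimum is 14 via H–C–A.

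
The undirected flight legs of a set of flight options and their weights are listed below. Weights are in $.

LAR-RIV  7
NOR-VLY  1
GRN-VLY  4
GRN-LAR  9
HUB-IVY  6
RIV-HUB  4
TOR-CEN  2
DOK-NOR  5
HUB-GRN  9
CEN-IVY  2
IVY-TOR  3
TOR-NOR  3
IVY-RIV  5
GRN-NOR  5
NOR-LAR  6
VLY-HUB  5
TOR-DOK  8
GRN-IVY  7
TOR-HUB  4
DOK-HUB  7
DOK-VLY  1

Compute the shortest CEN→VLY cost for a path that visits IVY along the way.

Shortest CEN→IVY: CEN → IVY = 2
Best IVY to VLY: IVY → TOR → NOR → VLY costing 7
Total via IVY: 2 + 7 = $9.

$9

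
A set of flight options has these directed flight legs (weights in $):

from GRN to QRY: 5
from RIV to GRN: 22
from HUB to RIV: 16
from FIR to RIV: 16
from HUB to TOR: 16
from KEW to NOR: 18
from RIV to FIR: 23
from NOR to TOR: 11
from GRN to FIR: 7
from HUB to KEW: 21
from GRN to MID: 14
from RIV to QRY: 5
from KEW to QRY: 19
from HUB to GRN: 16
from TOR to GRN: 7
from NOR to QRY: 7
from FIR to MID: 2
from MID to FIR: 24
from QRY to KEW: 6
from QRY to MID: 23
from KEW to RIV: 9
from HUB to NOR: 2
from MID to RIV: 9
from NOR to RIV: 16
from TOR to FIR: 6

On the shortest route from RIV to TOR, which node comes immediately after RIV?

Enumerating some paths:
RIV → GRN → QRY → KEW → NOR → TOR: 22+5+6+18+11 = 62
RIV → QRY → KEW → NOR → TOR: 5+6+18+11 = 40
Cheapest is RIV → QRY → KEW → NOR → TOR at $40.
So from RIV the first move is to QRY.

QRY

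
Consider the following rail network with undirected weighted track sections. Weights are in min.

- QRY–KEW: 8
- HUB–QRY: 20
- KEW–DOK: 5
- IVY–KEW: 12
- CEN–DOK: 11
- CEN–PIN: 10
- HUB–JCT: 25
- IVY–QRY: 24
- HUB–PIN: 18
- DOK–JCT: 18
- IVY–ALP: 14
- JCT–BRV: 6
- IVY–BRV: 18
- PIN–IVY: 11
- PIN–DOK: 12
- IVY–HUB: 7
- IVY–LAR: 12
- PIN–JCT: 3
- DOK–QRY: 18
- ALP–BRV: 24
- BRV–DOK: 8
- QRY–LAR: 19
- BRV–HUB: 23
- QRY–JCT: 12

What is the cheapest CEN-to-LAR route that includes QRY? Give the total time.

Best CEN to QRY: CEN–DOK–KEW–QRY costing 24
Best QRY to LAR: QRY–LAR costing 19
Total via QRY: 24 + 19 = 43 min.

43 min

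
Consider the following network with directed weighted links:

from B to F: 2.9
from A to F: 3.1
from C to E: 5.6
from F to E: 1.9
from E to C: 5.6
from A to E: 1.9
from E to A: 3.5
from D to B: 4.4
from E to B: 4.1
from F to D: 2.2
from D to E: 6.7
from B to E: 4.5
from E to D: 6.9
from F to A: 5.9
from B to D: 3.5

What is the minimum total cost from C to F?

Candidate routes:
C - E - B - F: 5.6+4.1+2.9 = 12.6
C - E - D - B - F: 5.6+6.9+4.4+2.9 = 19.8
C - E - A - F: 5.6+3.5+3.1 = 12.2
The minimum is 12.2 via C - E - A - F.

12.2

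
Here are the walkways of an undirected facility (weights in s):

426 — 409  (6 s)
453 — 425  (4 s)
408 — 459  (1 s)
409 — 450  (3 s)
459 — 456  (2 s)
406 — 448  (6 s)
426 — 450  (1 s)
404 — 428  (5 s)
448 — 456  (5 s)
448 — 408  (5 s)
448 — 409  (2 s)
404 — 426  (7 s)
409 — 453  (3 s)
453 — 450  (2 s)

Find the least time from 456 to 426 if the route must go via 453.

13 s

Best 456 to 453: 456 → 448 → 409 → 453 costing 10
Best 453 to 426: 453 → 450 → 426 costing 3
Total via 453: 10 + 3 = 13 s.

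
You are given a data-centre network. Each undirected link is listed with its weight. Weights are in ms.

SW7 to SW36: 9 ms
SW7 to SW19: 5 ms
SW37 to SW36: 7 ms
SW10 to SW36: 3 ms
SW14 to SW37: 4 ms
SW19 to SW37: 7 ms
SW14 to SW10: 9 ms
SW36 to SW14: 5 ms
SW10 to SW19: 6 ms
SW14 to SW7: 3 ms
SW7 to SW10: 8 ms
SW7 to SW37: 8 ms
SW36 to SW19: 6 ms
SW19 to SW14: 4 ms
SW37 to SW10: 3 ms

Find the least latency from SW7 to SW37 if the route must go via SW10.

11 ms

Shortest SW7→SW10: SW7 → SW10 = 8
Shortest SW10→SW37: SW10 → SW37 = 3
Total via SW10: 8 + 3 = 11 ms.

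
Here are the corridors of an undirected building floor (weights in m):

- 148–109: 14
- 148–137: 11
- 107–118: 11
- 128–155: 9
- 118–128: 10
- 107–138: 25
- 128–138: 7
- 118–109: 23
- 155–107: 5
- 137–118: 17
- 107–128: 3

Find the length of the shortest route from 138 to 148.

45 m

Settle nodes by increasing distance from 138:
138: 0
128: 7  (via 138)
107: 10  (via 128)
155: 15  (via 107)
118: 17  (via 128)
137: 34  (via 118)
109: 40  (via 118)
148: 45  (via 137)
Shortest route: 138 → 128 → 118 → 137 → 148 = 45 m.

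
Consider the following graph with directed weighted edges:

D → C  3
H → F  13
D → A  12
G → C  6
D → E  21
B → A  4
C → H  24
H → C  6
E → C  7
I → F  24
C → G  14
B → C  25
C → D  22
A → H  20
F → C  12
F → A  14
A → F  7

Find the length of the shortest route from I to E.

Settle nodes by increasing distance from I:
I: 0
F: 24  (via I)
C: 36  (via F)
A: 38  (via F)
G: 50  (via C)
D: 58  (via C)
H: 58  (via A)
E: 79  (via D)
Shortest route: I → F → C → D → E = 79.

79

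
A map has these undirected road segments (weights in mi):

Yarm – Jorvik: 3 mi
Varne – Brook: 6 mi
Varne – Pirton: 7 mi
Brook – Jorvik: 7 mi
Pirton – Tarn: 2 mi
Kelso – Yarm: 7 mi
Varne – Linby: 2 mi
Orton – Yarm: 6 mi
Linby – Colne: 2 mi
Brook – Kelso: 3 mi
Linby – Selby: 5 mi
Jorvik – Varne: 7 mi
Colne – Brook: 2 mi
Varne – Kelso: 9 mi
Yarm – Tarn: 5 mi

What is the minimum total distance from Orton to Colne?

Candidate routes:
Orton–Yarm–Tarn–Pirton–Varne–Linby–Colne: 6+5+2+7+2+2 = 24
Orton–Yarm–Jorvik–Brook–Colne: 6+3+7+2 = 18
Orton–Yarm–Jorvik–Varne–Linby–Colne: 6+3+7+2+2 = 20
The minimum is 18 mi via Orton–Yarm–Jorvik–Brook–Colne.

18 mi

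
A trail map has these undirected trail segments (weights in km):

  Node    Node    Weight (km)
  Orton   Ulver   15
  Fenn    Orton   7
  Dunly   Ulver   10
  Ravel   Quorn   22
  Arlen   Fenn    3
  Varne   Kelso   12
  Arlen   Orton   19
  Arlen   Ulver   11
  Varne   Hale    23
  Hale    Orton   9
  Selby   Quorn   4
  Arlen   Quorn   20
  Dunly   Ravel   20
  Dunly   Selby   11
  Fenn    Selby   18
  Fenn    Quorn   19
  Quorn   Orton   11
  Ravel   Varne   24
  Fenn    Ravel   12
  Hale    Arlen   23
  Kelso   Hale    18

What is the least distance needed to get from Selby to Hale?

Candidate routes:
Selby–Quorn–Arlen–Fenn–Orton–Hale: 4+20+3+7+9 = 43
Selby–Quorn–Fenn–Orton–Hale: 4+19+7+9 = 39
Selby–Fenn–Orton–Hale: 18+7+9 = 34
Selby–Quorn–Orton–Hale: 4+11+9 = 24
The minimum is 24 km via Selby–Quorn–Orton–Hale.

24 km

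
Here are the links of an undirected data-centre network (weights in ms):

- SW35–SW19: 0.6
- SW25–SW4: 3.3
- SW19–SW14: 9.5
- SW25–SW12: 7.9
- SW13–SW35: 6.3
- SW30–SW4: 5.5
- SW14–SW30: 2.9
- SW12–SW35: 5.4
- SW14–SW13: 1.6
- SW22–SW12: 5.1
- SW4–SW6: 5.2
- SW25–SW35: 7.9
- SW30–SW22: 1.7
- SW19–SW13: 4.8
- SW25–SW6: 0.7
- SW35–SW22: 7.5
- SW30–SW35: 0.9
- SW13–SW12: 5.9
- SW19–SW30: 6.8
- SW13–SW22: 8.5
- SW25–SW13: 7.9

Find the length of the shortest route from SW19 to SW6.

9.2 ms

Settle nodes by increasing distance from SW19:
SW19: 0
SW35: 0.6  (via SW19)
SW30: 1.5  (via SW35)
SW22: 3.2  (via SW30)
SW14: 4.4  (via SW30)
SW13: 4.8  (via SW19)
SW12: 6  (via SW35)
SW4: 7  (via SW30)
SW25: 8.5  (via SW35)
SW6: 9.2  (via SW25)
Shortest route: SW19 → SW35 → SW25 → SW6 = 9.2 ms.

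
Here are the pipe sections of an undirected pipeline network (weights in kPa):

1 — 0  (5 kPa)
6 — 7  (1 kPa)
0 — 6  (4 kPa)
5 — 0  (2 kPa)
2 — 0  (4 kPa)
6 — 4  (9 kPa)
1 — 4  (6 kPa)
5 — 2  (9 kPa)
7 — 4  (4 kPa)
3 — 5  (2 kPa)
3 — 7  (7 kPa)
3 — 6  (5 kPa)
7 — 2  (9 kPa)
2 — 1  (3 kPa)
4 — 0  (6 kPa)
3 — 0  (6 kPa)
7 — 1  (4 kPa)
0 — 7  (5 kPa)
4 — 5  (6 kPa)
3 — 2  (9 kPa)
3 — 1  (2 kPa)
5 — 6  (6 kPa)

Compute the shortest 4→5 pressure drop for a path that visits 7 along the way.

Shortest 4→7: 4–7 = 4
Best 7 to 5: 7–6–5 costing 7
Total via 7: 4 + 7 = 11 kPa.

11 kPa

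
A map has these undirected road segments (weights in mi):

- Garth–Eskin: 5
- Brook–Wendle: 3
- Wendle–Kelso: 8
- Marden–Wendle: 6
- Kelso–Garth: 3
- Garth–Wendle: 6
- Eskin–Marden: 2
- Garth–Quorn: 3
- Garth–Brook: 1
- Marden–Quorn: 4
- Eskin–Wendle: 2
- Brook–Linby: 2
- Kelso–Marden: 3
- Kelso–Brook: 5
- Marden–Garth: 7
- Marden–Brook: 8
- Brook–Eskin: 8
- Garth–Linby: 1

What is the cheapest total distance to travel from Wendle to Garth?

Shortest distances from Wendle:
Wendle: 0
Eskin: 2  (via Wendle)
Brook: 3  (via Wendle)
Garth: 4  (via Brook)
Shortest route: Wendle–Brook–Garth = 4 mi.

4 mi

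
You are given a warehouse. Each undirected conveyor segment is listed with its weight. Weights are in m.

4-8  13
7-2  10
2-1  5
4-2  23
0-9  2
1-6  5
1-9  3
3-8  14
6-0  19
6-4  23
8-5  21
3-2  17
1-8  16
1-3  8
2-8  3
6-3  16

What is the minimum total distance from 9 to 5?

Candidate routes:
9 - 1 - 2 - 8 - 5: 3+5+3+21 = 32
9 - 1 - 8 - 5: 3+16+21 = 40
The minimum is 32 m via 9 - 1 - 2 - 8 - 5.

32 m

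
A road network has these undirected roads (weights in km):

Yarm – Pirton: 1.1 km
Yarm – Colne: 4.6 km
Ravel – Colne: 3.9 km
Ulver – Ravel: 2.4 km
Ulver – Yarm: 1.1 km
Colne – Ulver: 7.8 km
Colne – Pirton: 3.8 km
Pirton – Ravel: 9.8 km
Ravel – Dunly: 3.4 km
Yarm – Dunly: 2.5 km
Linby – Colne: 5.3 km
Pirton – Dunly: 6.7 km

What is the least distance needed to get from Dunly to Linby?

Candidate routes:
Dunly–Ravel–Colne–Linby: 3.4+3.9+5.3 = 12.6
Dunly–Yarm–Pirton–Colne–Linby: 2.5+1.1+3.8+5.3 = 12.7
Dunly–Yarm–Colne–Linby: 2.5+4.6+5.3 = 12.4
Dunly–Yarm–Ulver–Ravel–Colne–Linby: 2.5+1.1+2.4+3.9+5.3 = 15.2
The minimum is 12.4 km via Dunly–Yarm–Colne–Linby.

12.4 km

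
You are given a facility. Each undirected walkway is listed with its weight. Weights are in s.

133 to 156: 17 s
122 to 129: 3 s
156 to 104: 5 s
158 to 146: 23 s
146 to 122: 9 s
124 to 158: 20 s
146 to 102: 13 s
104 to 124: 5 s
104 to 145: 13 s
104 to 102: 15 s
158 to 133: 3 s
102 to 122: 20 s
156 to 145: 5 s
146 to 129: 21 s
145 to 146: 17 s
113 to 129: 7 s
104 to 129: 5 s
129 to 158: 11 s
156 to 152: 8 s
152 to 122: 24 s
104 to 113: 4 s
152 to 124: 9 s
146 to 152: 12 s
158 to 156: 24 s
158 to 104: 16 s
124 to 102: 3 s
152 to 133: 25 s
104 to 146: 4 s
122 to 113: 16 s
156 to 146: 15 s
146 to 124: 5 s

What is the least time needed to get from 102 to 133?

Shortest distances from 102:
102: 0
124: 3  (via 102)
104: 8  (via 124)
146: 8  (via 124)
152: 12  (via 124)
113: 12  (via 104)
129: 13  (via 104)
156: 13  (via 104)
122: 16  (via 129)
145: 18  (via 156)
158: 23  (via 124)
133: 26  (via 158)
Shortest route: 102 → 124 → 158 → 133 = 26 s.

26 s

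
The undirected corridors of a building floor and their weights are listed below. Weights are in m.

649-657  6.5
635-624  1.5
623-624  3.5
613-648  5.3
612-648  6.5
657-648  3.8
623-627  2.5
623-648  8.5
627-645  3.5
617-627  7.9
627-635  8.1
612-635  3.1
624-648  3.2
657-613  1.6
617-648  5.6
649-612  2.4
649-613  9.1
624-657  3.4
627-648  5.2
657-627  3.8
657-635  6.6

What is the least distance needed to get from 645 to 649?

13.8 m

Candidate routes:
645–627–657–649: 3.5+3.8+6.5 = 13.8
645–627–623–624–635–612–649: 3.5+2.5+3.5+1.5+3.1+2.4 = 16.5
Cheapest is 645–627–657–649 at 13.8 m.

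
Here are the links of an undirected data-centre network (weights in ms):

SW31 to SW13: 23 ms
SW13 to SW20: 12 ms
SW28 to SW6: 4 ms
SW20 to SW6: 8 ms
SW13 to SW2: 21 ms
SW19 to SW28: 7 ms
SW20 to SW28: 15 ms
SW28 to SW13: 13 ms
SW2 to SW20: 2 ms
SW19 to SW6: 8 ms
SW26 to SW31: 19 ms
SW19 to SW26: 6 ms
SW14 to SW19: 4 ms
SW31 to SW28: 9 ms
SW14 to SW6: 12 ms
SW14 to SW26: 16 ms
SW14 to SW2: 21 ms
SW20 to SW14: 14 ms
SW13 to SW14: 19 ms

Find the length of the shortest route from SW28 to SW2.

Candidate routes:
SW28 → SW13 → SW20 → SW2: 13+12+2 = 27
SW28 → SW6 → SW20 → SW2: 4+8+2 = 14
SW28 → SW19 → SW6 → SW20 → SW2: 7+8+8+2 = 25
SW28 → SW20 → SW2: 15+2 = 17
Cheapest is SW28 → SW6 → SW20 → SW2 at 14 ms.

14 ms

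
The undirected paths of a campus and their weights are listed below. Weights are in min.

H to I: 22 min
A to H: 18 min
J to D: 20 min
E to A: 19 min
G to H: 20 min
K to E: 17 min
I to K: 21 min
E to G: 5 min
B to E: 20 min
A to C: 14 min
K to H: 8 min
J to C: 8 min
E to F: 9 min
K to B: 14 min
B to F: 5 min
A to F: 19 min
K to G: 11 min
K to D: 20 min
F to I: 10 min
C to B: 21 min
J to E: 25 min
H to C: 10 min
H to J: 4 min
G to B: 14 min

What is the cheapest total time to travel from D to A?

42 min

Running Dijkstra from D:
D: 0
J: 20  (via D)
K: 20  (via D)
H: 24  (via J)
C: 28  (via J)
G: 31  (via K)
B: 34  (via K)
E: 36  (via G)
F: 39  (via B)
I: 41  (via K)
A: 42  (via H)
Shortest route: D → J → H → A = 42 min.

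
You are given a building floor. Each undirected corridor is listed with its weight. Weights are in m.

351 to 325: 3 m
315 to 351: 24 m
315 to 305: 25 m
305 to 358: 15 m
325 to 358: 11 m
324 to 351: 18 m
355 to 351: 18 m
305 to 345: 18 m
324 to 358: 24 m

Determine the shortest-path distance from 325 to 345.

Running Dijkstra from 325:
325: 0
351: 3  (via 325)
358: 11  (via 325)
355: 21  (via 351)
324: 21  (via 351)
305: 26  (via 358)
315: 27  (via 351)
345: 44  (via 305)
Shortest route: 325 → 358 → 305 → 345 = 44 m.

44 m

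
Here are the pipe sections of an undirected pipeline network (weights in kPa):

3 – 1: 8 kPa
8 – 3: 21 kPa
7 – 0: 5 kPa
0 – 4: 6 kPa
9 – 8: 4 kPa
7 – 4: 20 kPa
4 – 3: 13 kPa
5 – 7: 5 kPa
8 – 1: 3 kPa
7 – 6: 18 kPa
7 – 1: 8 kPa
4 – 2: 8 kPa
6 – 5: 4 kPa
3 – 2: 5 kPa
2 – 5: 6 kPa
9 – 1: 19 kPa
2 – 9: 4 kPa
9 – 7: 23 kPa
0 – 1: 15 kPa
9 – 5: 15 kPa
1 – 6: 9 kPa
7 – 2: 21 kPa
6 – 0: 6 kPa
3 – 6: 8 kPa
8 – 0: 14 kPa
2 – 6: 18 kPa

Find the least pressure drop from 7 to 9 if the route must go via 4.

Shortest 7→4: 7–0–4 = 11
Shortest 4→9: 4–2–9 = 12
Total via 4: 11 + 12 = 23 kPa.

23 kPa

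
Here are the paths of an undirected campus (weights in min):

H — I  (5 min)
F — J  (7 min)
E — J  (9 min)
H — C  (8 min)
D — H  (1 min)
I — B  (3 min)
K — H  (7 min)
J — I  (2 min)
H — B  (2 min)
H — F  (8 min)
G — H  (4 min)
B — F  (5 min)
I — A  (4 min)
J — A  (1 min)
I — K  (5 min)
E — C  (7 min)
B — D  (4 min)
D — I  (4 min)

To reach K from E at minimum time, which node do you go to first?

Compare a few routes:
E - C - H - K: 7+8+7 = 22
E - J - A - I - K: 9+1+4+5 = 19
E - J - I - K: 9+2+5 = 16
E - J - I - B - H - K: 9+2+3+2+7 = 23
The minimum is 16 min via E - J - I - K.
So from E the first move is to J.

J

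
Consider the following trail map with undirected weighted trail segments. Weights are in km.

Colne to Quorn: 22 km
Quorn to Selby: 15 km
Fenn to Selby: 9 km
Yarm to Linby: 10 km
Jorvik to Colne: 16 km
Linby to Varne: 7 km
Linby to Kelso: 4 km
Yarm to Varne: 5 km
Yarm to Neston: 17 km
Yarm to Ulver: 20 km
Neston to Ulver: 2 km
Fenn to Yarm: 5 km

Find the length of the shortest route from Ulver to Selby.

33 km

Settle nodes by increasing distance from Ulver:
Ulver: 0
Neston: 2  (via Ulver)
Yarm: 19  (via Neston)
Varne: 24  (via Yarm)
Fenn: 24  (via Yarm)
Linby: 29  (via Yarm)
Kelso: 33  (via Linby)
Selby: 33  (via Fenn)
Shortest route: Ulver–Neston–Yarm–Fenn–Selby = 33 km.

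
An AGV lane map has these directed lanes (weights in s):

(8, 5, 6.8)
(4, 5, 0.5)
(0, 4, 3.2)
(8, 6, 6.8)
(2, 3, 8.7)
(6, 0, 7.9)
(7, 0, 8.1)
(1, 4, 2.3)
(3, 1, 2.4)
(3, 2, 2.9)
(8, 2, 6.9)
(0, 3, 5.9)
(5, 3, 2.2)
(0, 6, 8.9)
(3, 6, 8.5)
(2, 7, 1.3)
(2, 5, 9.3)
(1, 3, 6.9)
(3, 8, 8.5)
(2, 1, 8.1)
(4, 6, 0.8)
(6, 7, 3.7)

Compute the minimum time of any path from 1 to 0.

Enumerating some paths:
1 → 4 → 6 → 7 → 0: 2.3+0.8+3.7+8.1 = 14.9
1 → 4 → 5 → 3 → 2 → 7 → 0: 2.3+0.5+2.2+2.9+1.3+8.1 = 17.3
1 → 4 → 6 → 0: 2.3+0.8+7.9 = 11
Cheapest is 1 → 4 → 6 → 0 at 11 s.

11 s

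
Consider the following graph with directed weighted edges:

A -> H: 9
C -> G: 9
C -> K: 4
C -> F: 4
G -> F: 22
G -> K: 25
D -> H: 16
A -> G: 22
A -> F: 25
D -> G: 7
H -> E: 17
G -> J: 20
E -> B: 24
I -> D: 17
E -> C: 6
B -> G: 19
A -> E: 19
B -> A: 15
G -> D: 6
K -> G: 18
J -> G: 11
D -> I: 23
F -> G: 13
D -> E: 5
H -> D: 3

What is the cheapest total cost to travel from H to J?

Candidate routes:
H → D → G → J: 3+7+20 = 30
H → D → E → C → G → J: 3+5+6+9+20 = 43
The minimum is 30 via H → D → G → J.

30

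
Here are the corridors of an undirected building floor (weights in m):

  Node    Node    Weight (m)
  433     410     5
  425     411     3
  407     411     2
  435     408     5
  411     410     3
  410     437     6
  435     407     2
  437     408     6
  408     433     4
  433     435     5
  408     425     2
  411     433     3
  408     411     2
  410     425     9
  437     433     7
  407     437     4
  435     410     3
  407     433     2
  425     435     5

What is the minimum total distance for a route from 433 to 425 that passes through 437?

14 m

Best 433 to 437: 433–407–437 costing 6
Shortest 437→425: 437–408–425 = 8
Total via 437: 6 + 8 = 14 m.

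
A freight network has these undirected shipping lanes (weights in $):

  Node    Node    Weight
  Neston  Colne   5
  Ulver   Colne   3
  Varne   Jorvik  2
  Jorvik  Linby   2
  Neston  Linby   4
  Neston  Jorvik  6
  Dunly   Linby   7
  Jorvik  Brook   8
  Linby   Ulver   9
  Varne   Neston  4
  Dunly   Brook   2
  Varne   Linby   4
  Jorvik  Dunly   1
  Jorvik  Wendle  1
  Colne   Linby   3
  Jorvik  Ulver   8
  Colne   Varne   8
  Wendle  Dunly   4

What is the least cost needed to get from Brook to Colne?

$8

Running Dijkstra from Brook:
Brook: 0
Dunly: 2  (via Brook)
Jorvik: 3  (via Dunly)
Wendle: 4  (via Jorvik)
Varne: 5  (via Jorvik)
Linby: 5  (via Jorvik)
Colne: 8  (via Linby)
Shortest route: Brook → Dunly → Jorvik → Linby → Colne = $8.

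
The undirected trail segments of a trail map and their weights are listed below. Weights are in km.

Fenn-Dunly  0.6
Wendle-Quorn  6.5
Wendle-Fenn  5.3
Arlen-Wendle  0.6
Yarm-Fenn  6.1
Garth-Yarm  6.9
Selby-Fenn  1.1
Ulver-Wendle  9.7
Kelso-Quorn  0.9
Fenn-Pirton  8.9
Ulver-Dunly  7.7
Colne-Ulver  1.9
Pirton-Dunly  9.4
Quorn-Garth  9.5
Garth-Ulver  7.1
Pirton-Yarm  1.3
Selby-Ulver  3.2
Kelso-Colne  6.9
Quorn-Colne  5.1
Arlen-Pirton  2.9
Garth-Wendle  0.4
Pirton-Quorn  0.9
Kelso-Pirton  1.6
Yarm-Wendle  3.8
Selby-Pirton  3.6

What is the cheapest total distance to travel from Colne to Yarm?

7.3 km

Compare a few routes:
Colne → Quorn → Pirton → Yarm: 5.1+0.9+1.3 = 7.3
Colne → Quorn → Kelso → Pirton → Yarm: 5.1+0.9+1.6+1.3 = 8.9
Colne → Kelso → Pirton → Yarm: 6.9+1.6+1.3 = 9.8
The minimum is 7.3 km via Colne → Quorn → Pirton → Yarm.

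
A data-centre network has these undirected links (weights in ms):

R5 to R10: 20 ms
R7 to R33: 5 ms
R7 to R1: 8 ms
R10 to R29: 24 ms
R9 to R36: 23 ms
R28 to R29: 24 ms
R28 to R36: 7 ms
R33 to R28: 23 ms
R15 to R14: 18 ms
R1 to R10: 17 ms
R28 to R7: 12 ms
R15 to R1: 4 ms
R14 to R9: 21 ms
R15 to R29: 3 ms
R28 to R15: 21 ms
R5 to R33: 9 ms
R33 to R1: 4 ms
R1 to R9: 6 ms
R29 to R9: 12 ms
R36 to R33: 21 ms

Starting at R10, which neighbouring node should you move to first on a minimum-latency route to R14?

R1

Candidate routes:
R10 - R1 - R9 - R14: 17+6+21 = 44
R10 - R1 - R15 - R14: 17+4+18 = 39
Cheapest is R10 - R1 - R15 - R14 at 39 ms.
So from R10 the first move is to R1.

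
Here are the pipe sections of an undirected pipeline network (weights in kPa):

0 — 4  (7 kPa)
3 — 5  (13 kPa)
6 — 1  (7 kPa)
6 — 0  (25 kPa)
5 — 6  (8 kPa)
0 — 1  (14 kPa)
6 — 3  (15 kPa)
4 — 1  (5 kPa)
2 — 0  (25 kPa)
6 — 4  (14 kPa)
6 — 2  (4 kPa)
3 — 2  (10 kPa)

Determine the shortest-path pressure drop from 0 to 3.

Shortest distances from 0:
0: 0
4: 7  (via 0)
1: 12  (via 4)
6: 19  (via 1)
2: 23  (via 6)
5: 27  (via 6)
3: 33  (via 2)
Shortest route: 0 → 4 → 1 → 6 → 2 → 3 = 33 kPa.

33 kPa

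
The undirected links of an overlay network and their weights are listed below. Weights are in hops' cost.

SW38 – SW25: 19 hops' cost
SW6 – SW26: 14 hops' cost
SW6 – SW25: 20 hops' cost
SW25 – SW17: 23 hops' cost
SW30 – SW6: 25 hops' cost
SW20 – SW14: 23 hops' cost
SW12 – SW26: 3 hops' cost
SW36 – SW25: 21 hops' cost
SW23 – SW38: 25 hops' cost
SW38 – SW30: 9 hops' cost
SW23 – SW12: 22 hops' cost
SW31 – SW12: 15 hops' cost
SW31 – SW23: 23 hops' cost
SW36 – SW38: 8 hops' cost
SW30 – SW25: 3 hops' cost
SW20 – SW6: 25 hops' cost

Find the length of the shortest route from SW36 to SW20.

65 hops' cost

Settle nodes by increasing distance from SW36:
SW36: 0
SW38: 8  (via SW36)
SW30: 17  (via SW38)
SW25: 20  (via SW30)
SW23: 33  (via SW38)
SW6: 40  (via SW25)
SW17: 43  (via SW25)
SW26: 54  (via SW6)
SW12: 55  (via SW23)
SW31: 56  (via SW23)
SW20: 65  (via SW6)
Shortest route: SW36–SW38–SW30–SW25–SW6–SW20 = 65 hops' cost.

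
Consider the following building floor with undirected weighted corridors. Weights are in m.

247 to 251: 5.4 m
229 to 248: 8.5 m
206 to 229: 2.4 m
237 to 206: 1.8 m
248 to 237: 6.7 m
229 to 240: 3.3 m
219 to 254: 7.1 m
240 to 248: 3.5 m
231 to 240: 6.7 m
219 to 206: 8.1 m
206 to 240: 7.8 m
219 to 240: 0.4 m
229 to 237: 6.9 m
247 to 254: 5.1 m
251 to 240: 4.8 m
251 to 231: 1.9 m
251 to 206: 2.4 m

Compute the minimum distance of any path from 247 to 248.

13.7 m

Candidate routes:
247 → 251 → 206 → 237 → 248: 5.4+2.4+1.8+6.7 = 16.3
247 → 251 → 240 → 248: 5.4+4.8+3.5 = 13.7
247 → 254 → 219 → 240 → 248: 5.1+7.1+0.4+3.5 = 16.1
247 → 251 → 206 → 229 → 240 → 248: 5.4+2.4+2.4+3.3+3.5 = 17
The minimum is 13.7 m via 247 → 251 → 240 → 248.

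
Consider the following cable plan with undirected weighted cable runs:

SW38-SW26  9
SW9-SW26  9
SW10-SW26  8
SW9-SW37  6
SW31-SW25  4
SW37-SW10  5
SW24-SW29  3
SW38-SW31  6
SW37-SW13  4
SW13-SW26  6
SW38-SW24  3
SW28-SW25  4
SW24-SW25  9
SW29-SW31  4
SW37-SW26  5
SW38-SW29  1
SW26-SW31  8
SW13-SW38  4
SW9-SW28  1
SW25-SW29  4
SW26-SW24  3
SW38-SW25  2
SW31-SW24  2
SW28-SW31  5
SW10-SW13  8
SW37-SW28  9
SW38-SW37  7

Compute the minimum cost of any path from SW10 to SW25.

14

Compare a few routes:
SW10–SW37–SW13–SW38–SW25: 5+4+4+2 = 15
SW10–SW37–SW38–SW25: 5+7+2 = 14
Cheapest is SW10–SW37–SW38–SW25 at 14.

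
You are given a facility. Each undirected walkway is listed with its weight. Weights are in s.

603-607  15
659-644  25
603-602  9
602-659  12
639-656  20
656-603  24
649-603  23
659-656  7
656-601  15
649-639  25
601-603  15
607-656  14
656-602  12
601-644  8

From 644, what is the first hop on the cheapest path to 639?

Compare a few routes:
644–601–603–602–656–639: 8+15+9+12+20 = 64
644–601–656–639: 8+15+20 = 43
644–659–656–639: 25+7+20 = 52
The minimum is 43 s via 644–601–656–639.
So from 644 the first move is to 601.

601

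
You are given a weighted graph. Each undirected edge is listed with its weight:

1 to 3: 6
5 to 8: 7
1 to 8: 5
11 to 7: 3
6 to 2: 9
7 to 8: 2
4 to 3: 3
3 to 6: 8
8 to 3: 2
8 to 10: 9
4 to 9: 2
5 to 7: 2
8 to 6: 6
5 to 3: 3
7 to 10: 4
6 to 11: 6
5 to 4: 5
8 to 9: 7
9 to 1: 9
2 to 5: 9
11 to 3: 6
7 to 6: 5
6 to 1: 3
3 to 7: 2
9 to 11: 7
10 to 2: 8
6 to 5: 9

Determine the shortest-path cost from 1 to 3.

Enumerating some paths:
1 - 3: 6 = 6
1 - 8 - 7 - 3: 5+2+2 = 9
1 - 8 - 3: 5+2 = 7
Cheapest is 1 - 3 at 6.

6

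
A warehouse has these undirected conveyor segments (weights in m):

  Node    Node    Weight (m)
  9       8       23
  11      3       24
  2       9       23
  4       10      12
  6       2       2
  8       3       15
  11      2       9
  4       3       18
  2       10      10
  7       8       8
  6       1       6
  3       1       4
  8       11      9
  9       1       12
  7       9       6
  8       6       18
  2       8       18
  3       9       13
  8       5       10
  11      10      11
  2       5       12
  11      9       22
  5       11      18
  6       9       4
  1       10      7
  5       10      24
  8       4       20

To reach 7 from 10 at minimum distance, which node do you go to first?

Candidate routes:
10 - 2 - 6 - 9 - 7: 10+2+4+6 = 22
10 - 1 - 6 - 9 - 7: 7+6+4+6 = 23
Cheapest is 10 - 2 - 6 - 9 - 7 at 22 m.
So from 10 the first move is to 2.

2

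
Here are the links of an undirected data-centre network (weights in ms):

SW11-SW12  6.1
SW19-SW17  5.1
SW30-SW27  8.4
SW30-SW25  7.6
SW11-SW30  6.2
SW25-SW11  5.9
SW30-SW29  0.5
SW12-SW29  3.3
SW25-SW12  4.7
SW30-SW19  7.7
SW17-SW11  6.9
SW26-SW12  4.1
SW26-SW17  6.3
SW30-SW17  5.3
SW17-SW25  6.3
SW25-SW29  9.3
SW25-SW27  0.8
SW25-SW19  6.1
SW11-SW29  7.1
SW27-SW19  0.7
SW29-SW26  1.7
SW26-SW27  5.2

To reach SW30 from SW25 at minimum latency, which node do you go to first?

SW30

Candidate routes:
SW25 - SW27 - SW19 - SW30: 0.8+0.7+7.7 = 9.2
SW25 - SW30: 7.6 = 7.6
SW25 - SW27 - SW26 - SW29 - SW30: 0.8+5.2+1.7+0.5 = 8.2
SW25 - SW12 - SW29 - SW30: 4.7+3.3+0.5 = 8.5
The minimum is 7.6 ms via SW25 - SW30.
So from SW25 the first move is to SW30.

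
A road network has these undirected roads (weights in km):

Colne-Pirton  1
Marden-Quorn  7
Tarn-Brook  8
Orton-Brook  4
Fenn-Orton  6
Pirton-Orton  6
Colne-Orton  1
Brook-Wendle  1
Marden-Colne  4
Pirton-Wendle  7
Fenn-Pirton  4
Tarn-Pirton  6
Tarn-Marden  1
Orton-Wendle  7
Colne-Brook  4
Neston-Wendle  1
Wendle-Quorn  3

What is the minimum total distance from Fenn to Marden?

9 km

Shortest distances from Fenn:
Fenn: 0
Pirton: 4  (via Fenn)
Colne: 5  (via Pirton)
Orton: 6  (via Fenn)
Marden: 9  (via Colne)
Shortest route: Fenn–Pirton–Colne–Marden = 9 km.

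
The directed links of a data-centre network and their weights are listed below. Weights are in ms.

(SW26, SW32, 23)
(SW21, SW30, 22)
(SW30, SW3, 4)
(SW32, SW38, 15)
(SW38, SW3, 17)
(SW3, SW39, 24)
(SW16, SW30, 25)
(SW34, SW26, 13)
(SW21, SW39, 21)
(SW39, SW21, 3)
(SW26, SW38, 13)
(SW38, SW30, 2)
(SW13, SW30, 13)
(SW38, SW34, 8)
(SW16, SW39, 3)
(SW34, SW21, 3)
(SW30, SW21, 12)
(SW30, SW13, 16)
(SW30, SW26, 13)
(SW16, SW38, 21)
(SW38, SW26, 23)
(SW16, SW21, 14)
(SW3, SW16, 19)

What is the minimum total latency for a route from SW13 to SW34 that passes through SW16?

Best SW13 to SW16: SW13–SW30–SW3–SW16 costing 36
Best SW16 to SW34: SW16–SW38–SW34 costing 29
Total via SW16: 36 + 29 = 65 ms.

65 ms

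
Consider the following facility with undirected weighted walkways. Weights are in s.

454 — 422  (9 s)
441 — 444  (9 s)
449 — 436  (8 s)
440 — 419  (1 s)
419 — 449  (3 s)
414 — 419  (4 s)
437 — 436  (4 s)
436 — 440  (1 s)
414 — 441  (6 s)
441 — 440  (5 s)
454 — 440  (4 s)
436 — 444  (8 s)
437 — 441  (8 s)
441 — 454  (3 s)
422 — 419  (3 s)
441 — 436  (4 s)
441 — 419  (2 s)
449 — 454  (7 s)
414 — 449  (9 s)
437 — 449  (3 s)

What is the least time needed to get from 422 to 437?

Shortest distances from 422:
422: 0
419: 3  (via 422)
440: 4  (via 419)
436: 5  (via 440)
441: 5  (via 419)
449: 6  (via 419)
414: 7  (via 419)
454: 8  (via 440)
437: 9  (via 436)
Shortest route: 422 → 419 → 440 → 436 → 437 = 9 s.

9 s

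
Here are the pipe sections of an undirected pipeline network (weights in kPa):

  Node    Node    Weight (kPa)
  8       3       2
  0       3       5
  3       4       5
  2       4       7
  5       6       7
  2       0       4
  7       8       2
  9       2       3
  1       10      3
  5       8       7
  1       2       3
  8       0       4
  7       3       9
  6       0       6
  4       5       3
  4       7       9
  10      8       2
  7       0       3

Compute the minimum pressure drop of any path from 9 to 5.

13 kPa

Running Dijkstra from 9:
9: 0
2: 3  (via 9)
1: 6  (via 2)
0: 7  (via 2)
10: 9  (via 1)
4: 10  (via 2)
7: 10  (via 0)
8: 11  (via 0)
3: 12  (via 0)
5: 13  (via 4)
Shortest route: 9 → 2 → 4 → 5 = 13 kPa.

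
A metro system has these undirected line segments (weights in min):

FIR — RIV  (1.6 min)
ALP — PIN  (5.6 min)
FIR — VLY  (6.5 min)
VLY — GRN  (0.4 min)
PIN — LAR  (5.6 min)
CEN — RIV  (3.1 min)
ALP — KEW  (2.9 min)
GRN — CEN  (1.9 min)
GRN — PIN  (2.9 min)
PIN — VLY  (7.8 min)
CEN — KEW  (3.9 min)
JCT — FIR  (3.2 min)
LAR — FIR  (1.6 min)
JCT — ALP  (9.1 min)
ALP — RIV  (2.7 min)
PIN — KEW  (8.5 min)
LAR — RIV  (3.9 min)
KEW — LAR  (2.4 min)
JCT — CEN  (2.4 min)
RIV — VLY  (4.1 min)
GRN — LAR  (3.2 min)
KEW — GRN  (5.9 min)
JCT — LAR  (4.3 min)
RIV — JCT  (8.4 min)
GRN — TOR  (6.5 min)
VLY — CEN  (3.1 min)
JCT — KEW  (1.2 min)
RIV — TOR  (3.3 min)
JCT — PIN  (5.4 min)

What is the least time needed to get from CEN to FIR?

4.7 min

Shortest distances from CEN:
CEN: 0
GRN: 1.9  (via CEN)
VLY: 2.3  (via GRN)
JCT: 2.4  (via CEN)
RIV: 3.1  (via CEN)
KEW: 3.6  (via JCT)
FIR: 4.7  (via RIV)
Shortest route: CEN–RIV–FIR = 4.7 min.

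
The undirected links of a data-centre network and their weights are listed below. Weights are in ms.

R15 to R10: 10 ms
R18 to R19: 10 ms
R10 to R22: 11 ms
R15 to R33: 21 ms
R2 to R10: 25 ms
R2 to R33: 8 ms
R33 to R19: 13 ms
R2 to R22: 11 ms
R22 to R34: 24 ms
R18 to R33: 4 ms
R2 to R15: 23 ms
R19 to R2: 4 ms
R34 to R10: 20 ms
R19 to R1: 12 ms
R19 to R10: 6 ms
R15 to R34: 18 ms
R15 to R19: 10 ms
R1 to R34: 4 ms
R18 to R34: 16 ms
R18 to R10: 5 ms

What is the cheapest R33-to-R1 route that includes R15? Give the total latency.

41 ms

Best R33 to R15: R33 → R18 → R10 → R15 costing 19
Best R15 to R1: R15 → R19 → R1 costing 22
Total via R15: 19 + 22 = 41 ms.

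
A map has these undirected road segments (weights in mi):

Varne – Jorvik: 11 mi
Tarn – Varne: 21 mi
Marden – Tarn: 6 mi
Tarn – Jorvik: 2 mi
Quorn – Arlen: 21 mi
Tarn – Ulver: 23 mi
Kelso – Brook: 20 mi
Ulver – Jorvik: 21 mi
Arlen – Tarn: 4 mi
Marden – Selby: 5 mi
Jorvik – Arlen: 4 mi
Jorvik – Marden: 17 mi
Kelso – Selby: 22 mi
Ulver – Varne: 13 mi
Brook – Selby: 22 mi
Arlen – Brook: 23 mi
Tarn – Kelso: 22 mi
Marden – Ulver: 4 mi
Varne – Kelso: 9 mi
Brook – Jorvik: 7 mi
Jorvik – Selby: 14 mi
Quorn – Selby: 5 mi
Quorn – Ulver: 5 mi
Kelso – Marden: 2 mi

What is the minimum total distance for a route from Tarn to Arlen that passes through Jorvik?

Shortest Tarn→Jorvik: Tarn–Jorvik = 2
Shortest Jorvik→Arlen: Jorvik–Arlen = 4
Total via Jorvik: 2 + 4 = 6 mi.

6 mi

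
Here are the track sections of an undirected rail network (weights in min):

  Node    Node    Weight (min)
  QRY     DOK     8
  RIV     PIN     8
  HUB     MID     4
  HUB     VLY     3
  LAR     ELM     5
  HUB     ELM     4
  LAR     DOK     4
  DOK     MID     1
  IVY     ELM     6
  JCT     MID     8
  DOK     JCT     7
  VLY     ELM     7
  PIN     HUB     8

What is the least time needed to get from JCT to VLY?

15 min

Settle nodes by increasing distance from JCT:
JCT: 0
DOK: 7  (via JCT)
MID: 8  (via JCT)
LAR: 11  (via DOK)
HUB: 12  (via MID)
VLY: 15  (via HUB)
Shortest route: JCT–MID–HUB–VLY = 15 min.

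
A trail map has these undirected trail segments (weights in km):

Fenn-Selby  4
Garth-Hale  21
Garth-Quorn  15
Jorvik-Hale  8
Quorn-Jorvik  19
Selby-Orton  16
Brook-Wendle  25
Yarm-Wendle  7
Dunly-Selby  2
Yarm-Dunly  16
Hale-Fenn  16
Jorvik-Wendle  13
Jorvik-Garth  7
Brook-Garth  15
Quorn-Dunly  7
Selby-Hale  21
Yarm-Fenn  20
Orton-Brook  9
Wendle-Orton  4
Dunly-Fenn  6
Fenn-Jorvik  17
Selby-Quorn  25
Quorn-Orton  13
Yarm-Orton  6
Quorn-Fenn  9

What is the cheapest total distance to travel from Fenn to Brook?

29 km

Candidate routes:
Fenn → Selby → Orton → Brook: 4+16+9 = 29
Fenn → Quorn → Orton → Brook: 9+13+9 = 31
Fenn → Dunly → Selby → Orton → Brook: 6+2+16+9 = 33
Fenn → Selby → Dunly → Quorn → Orton → Brook: 4+2+7+13+9 = 35
Cheapest is Fenn → Selby → Orton → Brook at 29 km.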